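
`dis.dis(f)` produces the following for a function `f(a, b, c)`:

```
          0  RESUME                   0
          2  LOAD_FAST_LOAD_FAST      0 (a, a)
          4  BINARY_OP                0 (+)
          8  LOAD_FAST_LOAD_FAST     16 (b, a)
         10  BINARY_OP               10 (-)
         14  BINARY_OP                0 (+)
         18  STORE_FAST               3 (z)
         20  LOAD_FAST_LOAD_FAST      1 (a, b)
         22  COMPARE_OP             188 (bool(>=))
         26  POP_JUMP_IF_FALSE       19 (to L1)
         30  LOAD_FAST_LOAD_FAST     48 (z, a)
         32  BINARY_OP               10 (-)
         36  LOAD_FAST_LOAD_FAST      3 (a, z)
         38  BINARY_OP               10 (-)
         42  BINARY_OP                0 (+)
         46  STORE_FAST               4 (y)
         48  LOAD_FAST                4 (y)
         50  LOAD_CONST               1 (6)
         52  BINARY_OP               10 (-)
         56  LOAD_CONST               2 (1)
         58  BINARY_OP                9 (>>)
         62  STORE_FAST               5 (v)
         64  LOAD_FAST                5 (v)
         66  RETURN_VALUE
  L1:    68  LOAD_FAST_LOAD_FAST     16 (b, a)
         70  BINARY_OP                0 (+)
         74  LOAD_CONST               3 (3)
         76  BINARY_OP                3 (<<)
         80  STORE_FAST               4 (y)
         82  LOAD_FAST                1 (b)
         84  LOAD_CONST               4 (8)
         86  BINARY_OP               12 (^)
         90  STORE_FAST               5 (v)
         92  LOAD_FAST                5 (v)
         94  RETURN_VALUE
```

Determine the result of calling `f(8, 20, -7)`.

28

LOAD_FAST_LOAD_FAST a,a → push 8,8. Stack: [8, 8]
BINARY_OP + → 8 + 8 = 16. Stack: [16]
LOAD_FAST_LOAD_FAST b,a → push 20,8. Stack: [16, 20, 8]
BINARY_OP - → 20 - 8 = 12. Stack: [16, 12]
BINARY_OP + → 16 + 12 = 28. Stack: [28]
STORE_FAST z → z=28. Stack: []
LOAD_FAST_LOAD_FAST a,b → push 8,20. Stack: [8, 20]
COMPARE_OP bool(>=) → 8 vs 20 = False. Stack: [False]
POP_JUMP_IF_FALSE → pop False; jump. Stack: []
LOAD_FAST_LOAD_FAST b,a → push 20,8. Stack: [20, 8]
BINARY_OP + → 20 + 8 = 28. Stack: [28]
LOAD_CONST → push 3. Stack: [28, 3]
BINARY_OP << → 28 << 3 = 224. Stack: [224]
STORE_FAST y → y=224. Stack: []
LOAD_FAST b → push 20. Stack: [20]
LOAD_CONST → push 8. Stack: [20, 8]
BINARY_OP ^ → 20 ^ 8 = 28. Stack: [28]
STORE_FAST v → v=28. Stack: []
LOAD_FAST v → push 28. Stack: [28]
RETURN_VALUE → return 28.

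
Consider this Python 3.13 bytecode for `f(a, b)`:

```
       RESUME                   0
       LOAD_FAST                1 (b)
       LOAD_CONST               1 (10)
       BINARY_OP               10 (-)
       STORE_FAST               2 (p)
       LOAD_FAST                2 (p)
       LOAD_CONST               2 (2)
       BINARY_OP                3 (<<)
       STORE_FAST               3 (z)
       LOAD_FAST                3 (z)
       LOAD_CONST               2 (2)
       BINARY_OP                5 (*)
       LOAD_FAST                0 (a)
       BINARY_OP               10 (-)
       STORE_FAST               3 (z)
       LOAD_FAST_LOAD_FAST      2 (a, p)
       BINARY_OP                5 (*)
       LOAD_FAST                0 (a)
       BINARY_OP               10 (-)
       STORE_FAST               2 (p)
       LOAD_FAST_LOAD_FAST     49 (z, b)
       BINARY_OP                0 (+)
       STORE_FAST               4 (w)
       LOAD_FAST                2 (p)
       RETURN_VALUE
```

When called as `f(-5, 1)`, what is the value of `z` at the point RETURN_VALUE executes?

LOAD_FAST b → push 1. Stack: [1]
LOAD_CONST → push 10. Stack: [1, 10]
BINARY_OP - → 1 - 10 = -9. Stack: [-9]
STORE_FAST p → p=-9. Stack: []
LOAD_FAST p → push -9. Stack: [-9]
LOAD_CONST → push 2. Stack: [-9, 2]
BINARY_OP << → -9 << 2 = -36. Stack: [-36]
STORE_FAST z → z=-36. Stack: []
LOAD_FAST z → push -36. Stack: [-36]
LOAD_CONST → push 2. Stack: [-36, 2]
BINARY_OP * → -36 * 2 = -72. Stack: [-72]
LOAD_FAST a → push -5. Stack: [-72, -5]
BINARY_OP - → -72 - -5 = -67. Stack: [-67]
STORE_FAST z → z=-67. Stack: []
LOAD_FAST_LOAD_FAST a,p → push -5,-9. Stack: [-5, -9]
BINARY_OP * → -5 * -9 = 45. Stack: [45]
LOAD_FAST a → push -5. Stack: [45, -5]
BINARY_OP - → 45 - -5 = 50. Stack: [50]
STORE_FAST p → p=50. Stack: []
LOAD_FAST_LOAD_FAST z,b → push -67,1. Stack: [-67, 1]
BINARY_OP + → -67 + 1 = -66. Stack: [-66]
STORE_FAST w → w=-66. Stack: []
LOAD_FAST p → push 50. Stack: [50]
RETURN_VALUE → return 50.

-67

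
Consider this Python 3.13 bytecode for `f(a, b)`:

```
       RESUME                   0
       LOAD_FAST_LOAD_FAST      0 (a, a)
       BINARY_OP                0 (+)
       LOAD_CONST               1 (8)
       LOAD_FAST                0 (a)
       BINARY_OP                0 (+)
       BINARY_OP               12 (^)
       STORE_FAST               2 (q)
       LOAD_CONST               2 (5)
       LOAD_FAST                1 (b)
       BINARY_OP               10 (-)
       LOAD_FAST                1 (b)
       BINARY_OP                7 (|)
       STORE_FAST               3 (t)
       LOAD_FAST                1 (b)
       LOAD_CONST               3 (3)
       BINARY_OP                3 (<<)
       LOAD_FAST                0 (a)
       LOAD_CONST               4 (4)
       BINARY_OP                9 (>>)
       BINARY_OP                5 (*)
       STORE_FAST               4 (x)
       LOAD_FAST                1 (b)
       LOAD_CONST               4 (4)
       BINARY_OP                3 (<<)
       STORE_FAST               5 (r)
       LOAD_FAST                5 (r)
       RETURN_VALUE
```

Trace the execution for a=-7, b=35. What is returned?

560

LOAD_FAST_LOAD_FAST a,a → push -7,-7. Stack: [-7, -7]
BINARY_OP + → -7 + -7 = -14. Stack: [-14]
LOAD_CONST → push 8. Stack: [-14, 8]
LOAD_FAST a → push -7. Stack: [-14, 8, -7]
BINARY_OP + → 8 + -7 = 1. Stack: [-14, 1]
BINARY_OP ^ → -14 ^ 1 = -13. Stack: [-13]
STORE_FAST q → q=-13. Stack: []
LOAD_CONST → push 5. Stack: [5]
LOAD_FAST b → push 35. Stack: [5, 35]
BINARY_OP - → 5 - 35 = -30. Stack: [-30]
LOAD_FAST b → push 35. Stack: [-30, 35]
BINARY_OP | → -30 | 35 = -29. Stack: [-29]
STORE_FAST t → t=-29. Stack: []
LOAD_FAST b → push 35. Stack: [35]
LOAD_CONST → push 3. Stack: [35, 3]
BINARY_OP << → 35 << 3 = 280. Stack: [280]
LOAD_FAST a → push -7. Stack: [280, -7]
LOAD_CONST → push 4. Stack: [280, -7, 4]
BINARY_OP >> → -7 >> 4 = -1. Stack: [280, -1]
BINARY_OP * → 280 * -1 = -280. Stack: [-280]
STORE_FAST x → x=-280. Stack: []
LOAD_FAST b → push 35. Stack: [35]
LOAD_CONST → push 4. Stack: [35, 4]
BINARY_OP << → 35 << 4 = 560. Stack: [560]
STORE_FAST r → r=560. Stack: []
LOAD_FAST r → push 560. Stack: [560]
RETURN_VALUE → return 560.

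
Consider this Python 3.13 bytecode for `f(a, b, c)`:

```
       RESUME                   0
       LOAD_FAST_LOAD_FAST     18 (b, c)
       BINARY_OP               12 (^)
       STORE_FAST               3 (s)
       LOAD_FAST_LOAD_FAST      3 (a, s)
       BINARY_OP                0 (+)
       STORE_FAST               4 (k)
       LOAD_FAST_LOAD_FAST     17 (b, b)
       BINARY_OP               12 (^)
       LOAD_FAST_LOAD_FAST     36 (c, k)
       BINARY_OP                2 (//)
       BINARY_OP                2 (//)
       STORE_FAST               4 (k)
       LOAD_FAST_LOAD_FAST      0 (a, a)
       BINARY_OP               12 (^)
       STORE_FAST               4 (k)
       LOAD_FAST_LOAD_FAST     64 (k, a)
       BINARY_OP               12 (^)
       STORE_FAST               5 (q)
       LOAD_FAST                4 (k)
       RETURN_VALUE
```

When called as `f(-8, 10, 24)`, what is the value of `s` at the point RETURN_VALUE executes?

LOAD_FAST_LOAD_FAST b,c → push 10,24. Stack: [10, 24]
BINARY_OP ^ → 10 ^ 24 = 18. Stack: [18]
STORE_FAST s → s=18. Stack: []
LOAD_FAST_LOAD_FAST a,s → push -8,18. Stack: [-8, 18]
BINARY_OP + → -8 + 18 = 10. Stack: [10]
STORE_FAST k → k=10. Stack: []
LOAD_FAST_LOAD_FAST b,b → push 10,10. Stack: [10, 10]
BINARY_OP ^ → 10 ^ 10 = 0. Stack: [0]
LOAD_FAST_LOAD_FAST c,k → push 24,10. Stack: [0, 24, 10]
BINARY_OP // → 24 // 10 = 2. Stack: [0, 2]
BINARY_OP // → 0 // 2 = 0. Stack: [0]
STORE_FAST k → k=0. Stack: []
LOAD_FAST_LOAD_FAST a,a → push -8,-8. Stack: [-8, -8]
BINARY_OP ^ → -8 ^ -8 = 0. Stack: [0]
STORE_FAST k → k=0. Stack: []
LOAD_FAST_LOAD_FAST k,a → push 0,-8. Stack: [0, -8]
BINARY_OP ^ → 0 ^ -8 = -8. Stack: [-8]
STORE_FAST q → q=-8. Stack: []
LOAD_FAST k → push 0. Stack: [0]
RETURN_VALUE → return 0.

18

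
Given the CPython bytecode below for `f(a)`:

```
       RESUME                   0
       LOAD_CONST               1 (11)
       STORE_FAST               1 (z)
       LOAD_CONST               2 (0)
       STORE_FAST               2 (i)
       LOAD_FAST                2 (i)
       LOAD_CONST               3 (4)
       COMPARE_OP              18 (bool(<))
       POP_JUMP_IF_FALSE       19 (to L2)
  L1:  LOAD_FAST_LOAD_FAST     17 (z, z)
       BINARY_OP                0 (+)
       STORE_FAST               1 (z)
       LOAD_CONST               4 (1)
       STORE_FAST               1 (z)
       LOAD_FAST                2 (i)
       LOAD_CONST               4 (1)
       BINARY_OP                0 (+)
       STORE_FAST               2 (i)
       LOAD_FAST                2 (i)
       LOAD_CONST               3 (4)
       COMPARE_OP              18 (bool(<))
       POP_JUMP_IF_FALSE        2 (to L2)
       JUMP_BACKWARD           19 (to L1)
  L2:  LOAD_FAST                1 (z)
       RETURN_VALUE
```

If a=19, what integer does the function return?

1

LOAD_CONST → push 11. Stack: [11]
STORE_FAST z → z=11. Stack: []
LOAD_CONST → push 0. Stack: [0]
STORE_FAST i → i=0. Stack: []
LOAD_FAST i → push 0. Stack: [0]
LOAD_CONST → push 4. Stack: [0, 4]
COMPARE_OP bool(<) → 0 vs 4 = True. Stack: [True]
POP_JUMP_IF_FALSE → pop True; no jump. Stack: []
LOAD_FAST_LOAD_FAST z,z → push 11,11. Stack: [11, 11]
BINARY_OP + → 11 + 11 = 22. Stack: [22]
STORE_FAST z → z=22. Stack: []
LOAD_CONST → push 1. Stack: [1]
STORE_FAST z → z=1. Stack: []
LOAD_FAST i → push 0. Stack: [0]
LOAD_CONST → push 1. Stack: [0, 1]
BINARY_OP + → 0 + 1 = 1. Stack: [1]
STORE_FAST i → i=1. Stack: []
LOAD_FAST i → push 1. Stack: [1]
LOAD_CONST → push 4. Stack: [1, 4]
COMPARE_OP bool(<) → 1 vs 4 = True. Stack: [True]
POP_JUMP_IF_FALSE → pop True; no jump. Stack: []
LOAD_FAST_LOAD_FAST z,z → push 1,1. Stack: [1, 1]
BINARY_OP + → 1 + 1 = 2. Stack: [2]
STORE_FAST z → z=2. Stack: []
LOAD_CONST → push 1. Stack: [1]
STORE_FAST z → z=1. Stack: []
LOAD_FAST i → push 1. Stack: [1]
LOAD_CONST → push 1. Stack: [1, 1]
BINARY_OP + → 1 + 1 = 2. Stack: [2]
STORE_FAST i → i=2. Stack: []
LOAD_FAST i → push 2. Stack: [2]
LOAD_CONST → push 4. Stack: [2, 4]
COMPARE_OP bool(<) → 2 vs 4 = True. Stack: [True]
POP_JUMP_IF_FALSE → pop True; no jump. Stack: []
LOAD_FAST_LOAD_FAST z,z → push 1,1. Stack: [1, 1]
BINARY_OP + → 1 + 1 = 2. Stack: [2]
STORE_FAST z → z=2. Stack: []
LOAD_CONST → push 1. Stack: [1]
STORE_FAST z → z=1. Stack: []
LOAD_FAST i → push 2. Stack: [2]
LOAD_CONST → push 1. Stack: [2, 1]
BINARY_OP + → 2 + 1 = 3. Stack: [3]
STORE_FAST i → i=3. Stack: []
LOAD_FAST i → push 3. Stack: [3]
LOAD_CONST → push 4. Stack: [3, 4]
COMPARE_OP bool(<) → 3 vs 4 = True. Stack: [True]
POP_JUMP_IF_FALSE → pop True; no jump. Stack: []
LOAD_FAST_LOAD_FAST z,z → push 1,1. Stack: [1, 1]
BINARY_OP + → 1 + 1 = 2. Stack: [2]
STORE_FAST z → z=2. Stack: []
LOAD_CONST → push 1. Stack: [1]
STORE_FAST z → z=1. Stack: []
LOAD_FAST i → push 3. Stack: [3]
LOAD_CONST → push 1. Stack: [3, 1]
BINARY_OP + → 3 + 1 = 4. Stack: [4]
STORE_FAST i → i=4. Stack: []
LOAD_FAST i → push 4. Stack: [4]
LOAD_CONST → push 4. Stack: [4, 4]
COMPARE_OP bool(<) → 4 vs 4 = False. Stack: [False]
POP_JUMP_IF_FALSE → pop False; jump. Stack: []
LOAD_FAST z → push 1. Stack: [1]
RETURN_VALUE → return 1.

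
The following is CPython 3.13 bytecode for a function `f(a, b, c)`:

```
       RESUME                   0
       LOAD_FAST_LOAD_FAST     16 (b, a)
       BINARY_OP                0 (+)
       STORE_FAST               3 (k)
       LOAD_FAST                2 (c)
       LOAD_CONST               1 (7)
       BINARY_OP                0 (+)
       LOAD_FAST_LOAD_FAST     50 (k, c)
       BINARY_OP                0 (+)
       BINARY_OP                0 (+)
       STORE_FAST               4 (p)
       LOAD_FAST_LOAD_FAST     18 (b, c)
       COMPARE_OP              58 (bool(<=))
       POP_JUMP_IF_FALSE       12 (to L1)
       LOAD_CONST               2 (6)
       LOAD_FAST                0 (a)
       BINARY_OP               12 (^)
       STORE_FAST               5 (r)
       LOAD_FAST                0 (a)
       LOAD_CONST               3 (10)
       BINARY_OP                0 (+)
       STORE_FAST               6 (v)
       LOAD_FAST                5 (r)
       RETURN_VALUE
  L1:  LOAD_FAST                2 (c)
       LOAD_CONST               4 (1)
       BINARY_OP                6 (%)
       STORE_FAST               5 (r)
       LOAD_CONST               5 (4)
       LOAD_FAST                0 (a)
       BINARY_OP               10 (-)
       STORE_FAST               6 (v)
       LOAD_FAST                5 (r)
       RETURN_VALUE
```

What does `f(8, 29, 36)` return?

LOAD_FAST_LOAD_FAST b,a → push 29,8. Stack: [29, 8]
BINARY_OP + → 29 + 8 = 37. Stack: [37]
STORE_FAST k → k=37. Stack: []
LOAD_FAST c → push 36. Stack: [36]
LOAD_CONST → push 7. Stack: [36, 7]
BINARY_OP + → 36 + 7 = 43. Stack: [43]
LOAD_FAST_LOAD_FAST k,c → push 37,36. Stack: [43, 37, 36]
BINARY_OP + → 37 + 36 = 73. Stack: [43, 73]
BINARY_OP + → 43 + 73 = 116. Stack: [116]
STORE_FAST p → p=116. Stack: []
LOAD_FAST_LOAD_FAST b,c → push 29,36. Stack: [29, 36]
COMPARE_OP bool(<=) → 29 vs 36 = True. Stack: [True]
POP_JUMP_IF_FALSE → pop True; no jump. Stack: []
LOAD_CONST → push 6. Stack: [6]
LOAD_FAST a → push 8. Stack: [6, 8]
BINARY_OP ^ → 6 ^ 8 = 14. Stack: [14]
STORE_FAST r → r=14. Stack: []
LOAD_FAST a → push 8. Stack: [8]
LOAD_CONST → push 10. Stack: [8, 10]
BINARY_OP + → 8 + 10 = 18. Stack: [18]
STORE_FAST v → v=18. Stack: []
LOAD_FAST r → push 14. Stack: [14]
RETURN_VALUE → return 14.

14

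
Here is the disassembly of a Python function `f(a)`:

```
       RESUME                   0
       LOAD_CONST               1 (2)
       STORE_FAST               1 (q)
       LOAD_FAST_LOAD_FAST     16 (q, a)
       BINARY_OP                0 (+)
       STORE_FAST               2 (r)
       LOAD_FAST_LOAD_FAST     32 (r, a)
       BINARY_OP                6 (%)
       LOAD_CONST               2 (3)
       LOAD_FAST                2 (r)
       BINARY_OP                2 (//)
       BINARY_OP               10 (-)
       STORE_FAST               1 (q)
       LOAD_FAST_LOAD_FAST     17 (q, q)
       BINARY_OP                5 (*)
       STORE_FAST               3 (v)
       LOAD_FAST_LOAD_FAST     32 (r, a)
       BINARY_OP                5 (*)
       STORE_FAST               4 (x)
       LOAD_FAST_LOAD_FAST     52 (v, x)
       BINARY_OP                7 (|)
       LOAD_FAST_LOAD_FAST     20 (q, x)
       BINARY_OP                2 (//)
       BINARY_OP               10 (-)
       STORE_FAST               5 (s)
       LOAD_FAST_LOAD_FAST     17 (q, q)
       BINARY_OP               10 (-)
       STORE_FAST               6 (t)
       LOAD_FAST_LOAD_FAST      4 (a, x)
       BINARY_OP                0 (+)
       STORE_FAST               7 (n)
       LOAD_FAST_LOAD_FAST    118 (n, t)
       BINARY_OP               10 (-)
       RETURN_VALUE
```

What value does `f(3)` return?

18

LOAD_CONST → push 2. Stack: [2]
STORE_FAST q → q=2. Stack: []
LOAD_FAST_LOAD_FAST q,a → push 2,3. Stack: [2, 3]
BINARY_OP + → 2 + 3 = 5. Stack: [5]
STORE_FAST r → r=5. Stack: []
LOAD_FAST_LOAD_FAST r,a → push 5,3. Stack: [5, 3]
BINARY_OP % → 5 % 3 = 2. Stack: [2]
LOAD_CONST → push 3. Stack: [2, 3]
LOAD_FAST r → push 5. Stack: [2, 3, 5]
BINARY_OP // → 3 // 5 = 0. Stack: [2, 0]
BINARY_OP - → 2 - 0 = 2. Stack: [2]
STORE_FAST q → q=2. Stack: []
LOAD_FAST_LOAD_FAST q,q → push 2,2. Stack: [2, 2]
BINARY_OP * → 2 * 2 = 4. Stack: [4]
STORE_FAST v → v=4. Stack: []
LOAD_FAST_LOAD_FAST r,a → push 5,3. Stack: [5, 3]
BINARY_OP * → 5 * 3 = 15. Stack: [15]
STORE_FAST x → x=15. Stack: []
LOAD_FAST_LOAD_FAST v,x → push 4,15. Stack: [4, 15]
BINARY_OP | → 4 | 15 = 15. Stack: [15]
LOAD_FAST_LOAD_FAST q,x → push 2,15. Stack: [15, 2, 15]
BINARY_OP // → 2 // 15 = 0. Stack: [15, 0]
BINARY_OP - → 15 - 0 = 15. Stack: [15]
STORE_FAST s → s=15. Stack: []
LOAD_FAST_LOAD_FAST q,q → push 2,2. Stack: [2, 2]
BINARY_OP - → 2 - 2 = 0. Stack: [0]
STORE_FAST t → t=0. Stack: []
LOAD_FAST_LOAD_FAST a,x → push 3,15. Stack: [3, 15]
BINARY_OP + → 3 + 15 = 18. Stack: [18]
STORE_FAST n → n=18. Stack: []
LOAD_FAST_LOAD_FAST n,t → push 18,0. Stack: [18, 0]
BINARY_OP - → 18 - 0 = 18. Stack: [18]
RETURN_VALUE → return 18.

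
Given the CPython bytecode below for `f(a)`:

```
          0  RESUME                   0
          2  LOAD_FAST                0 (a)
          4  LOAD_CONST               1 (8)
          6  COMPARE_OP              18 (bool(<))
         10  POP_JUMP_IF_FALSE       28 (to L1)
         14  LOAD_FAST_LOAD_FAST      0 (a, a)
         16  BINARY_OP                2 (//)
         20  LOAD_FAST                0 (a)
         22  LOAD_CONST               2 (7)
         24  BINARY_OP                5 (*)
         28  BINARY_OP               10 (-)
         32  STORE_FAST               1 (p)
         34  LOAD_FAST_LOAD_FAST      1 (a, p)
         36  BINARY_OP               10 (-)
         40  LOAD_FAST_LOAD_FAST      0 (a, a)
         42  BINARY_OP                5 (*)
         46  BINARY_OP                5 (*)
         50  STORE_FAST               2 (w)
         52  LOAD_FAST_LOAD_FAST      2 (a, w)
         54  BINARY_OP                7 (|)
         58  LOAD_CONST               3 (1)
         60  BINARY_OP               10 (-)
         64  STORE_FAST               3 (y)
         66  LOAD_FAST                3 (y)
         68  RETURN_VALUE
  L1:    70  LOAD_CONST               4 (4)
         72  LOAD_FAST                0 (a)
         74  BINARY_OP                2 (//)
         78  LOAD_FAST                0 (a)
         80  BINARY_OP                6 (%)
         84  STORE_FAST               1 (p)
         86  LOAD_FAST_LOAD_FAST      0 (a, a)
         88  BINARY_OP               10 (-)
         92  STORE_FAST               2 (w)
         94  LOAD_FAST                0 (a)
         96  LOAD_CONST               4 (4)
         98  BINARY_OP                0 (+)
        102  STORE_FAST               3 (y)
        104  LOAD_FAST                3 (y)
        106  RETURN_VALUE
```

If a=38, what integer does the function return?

42

LOAD_FAST a → push 38. Stack: [38]
LOAD_CONST → push 8. Stack: [38, 8]
COMPARE_OP bool(<) → 38 vs 8 = False. Stack: [False]
POP_JUMP_IF_FALSE → pop False; jump. Stack: []
LOAD_CONST → push 4. Stack: [4]
LOAD_FAST a → push 38. Stack: [4, 38]
BINARY_OP // → 4 // 38 = 0. Stack: [0]
LOAD_FAST a → push 38. Stack: [0, 38]
BINARY_OP % → 0 % 38 = 0. Stack: [0]
STORE_FAST p → p=0. Stack: []
LOAD_FAST_LOAD_FAST a,a → push 38,38. Stack: [38, 38]
BINARY_OP - → 38 - 38 = 0. Stack: [0]
STORE_FAST w → w=0. Stack: []
LOAD_FAST a → push 38. Stack: [38]
LOAD_CONST → push 4. Stack: [38, 4]
BINARY_OP + → 38 + 4 = 42. Stack: [42]
STORE_FAST y → y=42. Stack: []
LOAD_FAST y → push 42. Stack: [42]
RETURN_VALUE → return 42.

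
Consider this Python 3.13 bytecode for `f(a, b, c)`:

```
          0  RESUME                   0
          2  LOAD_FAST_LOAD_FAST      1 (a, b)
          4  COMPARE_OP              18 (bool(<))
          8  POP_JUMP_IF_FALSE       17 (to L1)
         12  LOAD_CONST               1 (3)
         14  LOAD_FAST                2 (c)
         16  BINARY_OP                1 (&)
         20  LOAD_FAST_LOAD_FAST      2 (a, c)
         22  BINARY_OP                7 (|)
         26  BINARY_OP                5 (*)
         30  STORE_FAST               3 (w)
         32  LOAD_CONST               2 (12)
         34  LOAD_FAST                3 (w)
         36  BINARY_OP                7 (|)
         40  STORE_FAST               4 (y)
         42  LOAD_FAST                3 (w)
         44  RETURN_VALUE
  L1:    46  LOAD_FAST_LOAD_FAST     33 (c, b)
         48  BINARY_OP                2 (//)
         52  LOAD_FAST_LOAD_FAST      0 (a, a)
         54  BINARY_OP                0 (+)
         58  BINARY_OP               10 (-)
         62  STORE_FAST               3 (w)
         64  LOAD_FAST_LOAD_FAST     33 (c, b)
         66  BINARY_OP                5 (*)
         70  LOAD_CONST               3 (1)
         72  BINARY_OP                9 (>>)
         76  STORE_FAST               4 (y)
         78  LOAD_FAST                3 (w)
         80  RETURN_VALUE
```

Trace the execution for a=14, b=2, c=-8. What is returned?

LOAD_FAST_LOAD_FAST a,b → push 14,2. Stack: [14, 2]
COMPARE_OP bool(<) → 14 vs 2 = False. Stack: [False]
POP_JUMP_IF_FALSE → pop False; jump. Stack: []
LOAD_FAST_LOAD_FAST c,b → push -8,2. Stack: [-8, 2]
BINARY_OP // → -8 // 2 = -4. Stack: [-4]
LOAD_FAST_LOAD_FAST a,a → push 14,14. Stack: [-4, 14, 14]
BINARY_OP + → 14 + 14 = 28. Stack: [-4, 28]
BINARY_OP - → -4 - 28 = -32. Stack: [-32]
STORE_FAST w → w=-32. Stack: []
LOAD_FAST_LOAD_FAST c,b → push -8,2. Stack: [-8, 2]
BINARY_OP * → -8 * 2 = -16. Stack: [-16]
LOAD_CONST → push 1. Stack: [-16, 1]
BINARY_OP >> → -16 >> 1 = -8. Stack: [-8]
STORE_FAST y → y=-8. Stack: []
LOAD_FAST w → push -32. Stack: [-32]
RETURN_VALUE → return -32.

-32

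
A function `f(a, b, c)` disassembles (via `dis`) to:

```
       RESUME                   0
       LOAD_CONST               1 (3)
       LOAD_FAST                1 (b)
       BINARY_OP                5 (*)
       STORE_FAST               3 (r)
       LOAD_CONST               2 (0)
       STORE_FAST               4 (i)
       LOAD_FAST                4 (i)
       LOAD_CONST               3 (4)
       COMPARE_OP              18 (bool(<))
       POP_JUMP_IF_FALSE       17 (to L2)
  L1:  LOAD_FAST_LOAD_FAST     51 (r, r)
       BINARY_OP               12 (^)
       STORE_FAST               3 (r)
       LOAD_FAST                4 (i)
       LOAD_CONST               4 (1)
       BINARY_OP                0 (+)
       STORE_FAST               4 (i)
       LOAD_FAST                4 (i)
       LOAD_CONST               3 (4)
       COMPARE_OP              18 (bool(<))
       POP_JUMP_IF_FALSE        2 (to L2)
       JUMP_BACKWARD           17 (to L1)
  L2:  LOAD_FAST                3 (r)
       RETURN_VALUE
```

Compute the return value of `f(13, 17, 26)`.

0

LOAD_CONST → push 3. Stack: [3]
LOAD_FAST b → push 17. Stack: [3, 17]
BINARY_OP * → 3 * 17 = 51. Stack: [51]
STORE_FAST r → r=51. Stack: []
LOAD_CONST → push 0. Stack: [0]
STORE_FAST i → i=0. Stack: []
LOAD_FAST i → push 0. Stack: [0]
LOAD_CONST → push 4. Stack: [0, 4]
COMPARE_OP bool(<) → 0 vs 4 = True. Stack: [True]
POP_JUMP_IF_FALSE → pop True; no jump. Stack: []
LOAD_FAST_LOAD_FAST r,r → push 51,51. Stack: [51, 51]
BINARY_OP ^ → 51 ^ 51 = 0. Stack: [0]
STORE_FAST r → r=0. Stack: []
LOAD_FAST i → push 0. Stack: [0]
LOAD_CONST → push 1. Stack: [0, 1]
BINARY_OP + → 0 + 1 = 1. Stack: [1]
STORE_FAST i → i=1. Stack: []
LOAD_FAST i → push 1. Stack: [1]
LOAD_CONST → push 4. Stack: [1, 4]
COMPARE_OP bool(<) → 1 vs 4 = True. Stack: [True]
POP_JUMP_IF_FALSE → pop True; no jump. Stack: []
LOAD_FAST_LOAD_FAST r,r → push 0,0. Stack: [0, 0]
BINARY_OP ^ → 0 ^ 0 = 0. Stack: [0]
STORE_FAST r → r=0. Stack: []
LOAD_FAST i → push 1. Stack: [1]
LOAD_CONST → push 1. Stack: [1, 1]
BINARY_OP + → 1 + 1 = 2. Stack: [2]
STORE_FAST i → i=2. Stack: []
LOAD_FAST i → push 2. Stack: [2]
LOAD_CONST → push 4. Stack: [2, 4]
COMPARE_OP bool(<) → 2 vs 4 = True. Stack: [True]
POP_JUMP_IF_FALSE → pop True; no jump. Stack: []
LOAD_FAST_LOAD_FAST r,r → push 0,0. Stack: [0, 0]
BINARY_OP ^ → 0 ^ 0 = 0. Stack: [0]
STORE_FAST r → r=0. Stack: []
LOAD_FAST i → push 2. Stack: [2]
LOAD_CONST → push 1. Stack: [2, 1]
BINARY_OP + → 2 + 1 = 3. Stack: [3]
STORE_FAST i → i=3. Stack: []
LOAD_FAST i → push 3. Stack: [3]
LOAD_CONST → push 4. Stack: [3, 4]
COMPARE_OP bool(<) → 3 vs 4 = True. Stack: [True]
POP_JUMP_IF_FALSE → pop True; no jump. Stack: []
LOAD_FAST_LOAD_FAST r,r → push 0,0. Stack: [0, 0]
BINARY_OP ^ → 0 ^ 0 = 0. Stack: [0]
STORE_FAST r → r=0. Stack: []
LOAD_FAST i → push 3. Stack: [3]
LOAD_CONST → push 1. Stack: [3, 1]
BINARY_OP + → 3 + 1 = 4. Stack: [4]
STORE_FAST i → i=4. Stack: []
LOAD_FAST i → push 4. Stack: [4]
LOAD_CONST → push 4. Stack: [4, 4]
COMPARE_OP bool(<) → 4 vs 4 = False. Stack: [False]
POP_JUMP_IF_FALSE → pop False; jump. Stack: []
LOAD_FAST r → push 0. Stack: [0]
RETURN_VALUE → return 0.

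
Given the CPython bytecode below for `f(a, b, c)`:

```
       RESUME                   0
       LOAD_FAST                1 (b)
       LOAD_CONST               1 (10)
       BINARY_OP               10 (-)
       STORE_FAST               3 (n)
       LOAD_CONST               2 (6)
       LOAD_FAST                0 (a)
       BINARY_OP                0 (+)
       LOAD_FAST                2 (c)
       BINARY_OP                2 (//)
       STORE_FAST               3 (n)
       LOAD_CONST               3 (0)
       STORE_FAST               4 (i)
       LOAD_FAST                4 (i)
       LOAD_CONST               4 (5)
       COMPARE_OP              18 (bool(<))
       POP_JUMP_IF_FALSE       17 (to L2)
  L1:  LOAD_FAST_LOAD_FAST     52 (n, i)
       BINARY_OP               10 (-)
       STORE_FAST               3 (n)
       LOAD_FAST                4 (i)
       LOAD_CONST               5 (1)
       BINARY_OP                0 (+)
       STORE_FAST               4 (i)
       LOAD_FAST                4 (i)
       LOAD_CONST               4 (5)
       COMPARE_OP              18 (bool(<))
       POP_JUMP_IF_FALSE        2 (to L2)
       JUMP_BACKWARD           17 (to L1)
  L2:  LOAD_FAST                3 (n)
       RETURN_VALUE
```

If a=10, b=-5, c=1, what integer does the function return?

LOAD_FAST b → push -5
LOAD_CONST → push 10
BINARY_OP - → -5 - 10 = -15
STORE_FAST n → n=-15
LOAD_CONST → push 6
LOAD_FAST a → push 10
BINARY_OP + → 6 + 10 = 16
LOAD_FAST c → push 1
BINARY_OP // → 16 // 1 = 16
STORE_FAST n → n=16
LOAD_CONST → push 0
STORE_FAST i → i=0
LOAD_FAST i → push 0
LOAD_CONST → push 5
COMPARE_OP bool(<) → 0 vs 5 = True
POP_JUMP_IF_FALSE → pop True; no jump
LOAD_FAST_LOAD_FAST n,i → push 16,0
BINARY_OP - → 16 - 0 = 16
STORE_FAST n → n=16
LOAD_FAST i → push 0
LOAD_CONST → push 1
BINARY_OP + → 0 + 1 = 1
STORE_FAST i → i=1
LOAD_FAST i → push 1
LOAD_CONST → push 5
COMPARE_OP bool(<) → 1 vs 5 = True
POP_JUMP_IF_FALSE → pop True; no jump
LOAD_FAST_LOAD_FAST n,i → push 16,1
BINARY_OP - → 16 - 1 = 15
STORE_FAST n → n=15
LOAD_FAST i → push 1
LOAD_CONST → push 1
BINARY_OP + → 1 + 1 = 2
STORE_FAST i → i=2
LOAD_FAST i → push 2
LOAD_CONST → push 5
COMPARE_OP bool(<) → 2 vs 5 = True
POP_JUMP_IF_FALSE → pop True; no jump
LOAD_FAST_LOAD_FAST n,i → push 15,2
BINARY_OP - → 15 - 2 = 13
STORE_FAST n → n=13
LOAD_FAST i → push 2
LOAD_CONST → push 1
BINARY_OP + → 2 + 1 = 3
STORE_FAST i → i=3
LOAD_FAST i → push 3
LOAD_CONST → push 5
COMPARE_OP bool(<) → 3 vs 5 = True
POP_JUMP_IF_FALSE → pop True; no jump
LOAD_FAST_LOAD_FAST n,i → push 13,3
BINARY_OP - → 13 - 3 = 10
STORE_FAST n → n=10
LOAD_FAST i → push 3
LOAD_CONST → push 1
BINARY_OP + → 3 + 1 = 4
STORE_FAST i → i=4
LOAD_FAST i → push 4
LOAD_CONST → push 5
COMPARE_OP bool(<) → 4 vs 5 = True
POP_JUMP_IF_FALSE → pop True; no jump
LOAD_FAST_LOAD_FAST n,i → push 10,4
BINARY_OP - → 10 - 4 = 6
STORE_FAST n → n=6
LOAD_FAST i → push 4
LOAD_CONST → push 1
BINARY_OP + → 4 + 1 = 5
STORE_FAST i → i=5
LOAD_FAST i → push 5
LOAD_CONST → push 5
COMPARE_OP bool(<) → 5 vs 5 = False
POP_JUMP_IF_FALSE → pop False; jump
LOAD_FAST n → push 6
RETURN_VALUE → return 6.

6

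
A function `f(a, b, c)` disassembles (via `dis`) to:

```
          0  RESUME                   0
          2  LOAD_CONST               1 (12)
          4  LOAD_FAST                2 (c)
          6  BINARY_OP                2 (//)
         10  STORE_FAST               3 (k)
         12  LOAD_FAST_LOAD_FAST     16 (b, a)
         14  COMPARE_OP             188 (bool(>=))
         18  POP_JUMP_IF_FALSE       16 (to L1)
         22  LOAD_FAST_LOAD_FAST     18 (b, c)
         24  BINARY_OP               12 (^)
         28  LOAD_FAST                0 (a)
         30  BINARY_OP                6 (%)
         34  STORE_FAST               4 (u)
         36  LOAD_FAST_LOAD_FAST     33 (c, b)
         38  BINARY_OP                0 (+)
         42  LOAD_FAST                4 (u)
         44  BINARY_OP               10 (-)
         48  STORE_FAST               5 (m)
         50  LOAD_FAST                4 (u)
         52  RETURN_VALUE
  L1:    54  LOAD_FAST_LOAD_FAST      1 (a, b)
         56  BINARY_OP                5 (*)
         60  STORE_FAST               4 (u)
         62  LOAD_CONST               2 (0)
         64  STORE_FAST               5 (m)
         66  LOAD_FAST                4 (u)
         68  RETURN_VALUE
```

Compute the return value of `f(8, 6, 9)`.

LOAD_CONST → push 12. Stack: [12]
LOAD_FAST c → push 9. Stack: [12, 9]
BINARY_OP // → 12 // 9 = 1. Stack: [1]
STORE_FAST k → k=1. Stack: []
LOAD_FAST_LOAD_FAST b,a → push 6,8. Stack: [6, 8]
COMPARE_OP bool(>=) → 6 vs 8 = False. Stack: [False]
POP_JUMP_IF_FALSE → pop False; jump. Stack: []
LOAD_FAST_LOAD_FAST a,b → push 8,6. Stack: [8, 6]
BINARY_OP * → 8 * 6 = 48. Stack: [48]
STORE_FAST u → u=48. Stack: []
LOAD_CONST → push 0. Stack: [0]
STORE_FAST m → m=0. Stack: []
LOAD_FAST u → push 48. Stack: [48]
RETURN_VALUE → return 48.

48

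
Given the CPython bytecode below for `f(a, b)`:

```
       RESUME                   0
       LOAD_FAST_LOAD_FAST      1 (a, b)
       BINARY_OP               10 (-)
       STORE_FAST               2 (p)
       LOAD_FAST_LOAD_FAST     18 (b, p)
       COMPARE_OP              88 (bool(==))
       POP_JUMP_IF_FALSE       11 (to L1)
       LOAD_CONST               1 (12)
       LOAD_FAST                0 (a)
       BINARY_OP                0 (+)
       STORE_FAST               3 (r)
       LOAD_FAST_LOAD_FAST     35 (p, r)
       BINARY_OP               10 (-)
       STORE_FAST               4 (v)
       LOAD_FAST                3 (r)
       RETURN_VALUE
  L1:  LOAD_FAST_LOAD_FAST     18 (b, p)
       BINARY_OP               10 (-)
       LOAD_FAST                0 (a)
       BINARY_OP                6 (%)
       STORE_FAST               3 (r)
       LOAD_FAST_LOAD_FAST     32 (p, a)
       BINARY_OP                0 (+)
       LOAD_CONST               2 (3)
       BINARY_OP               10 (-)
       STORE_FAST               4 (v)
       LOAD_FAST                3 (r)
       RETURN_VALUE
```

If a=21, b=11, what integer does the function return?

LOAD_FAST_LOAD_FAST a,b → push 21,11. Stack: [21, 11]
BINARY_OP - → 21 - 11 = 10. Stack: [10]
STORE_FAST p → p=10. Stack: []
LOAD_FAST_LOAD_FAST b,p → push 11,10. Stack: [11, 10]
COMPARE_OP bool(==) → 11 vs 10 = False. Stack: [False]
POP_JUMP_IF_FALSE → pop False; jump. Stack: []
LOAD_FAST_LOAD_FAST b,p → push 11,10. Stack: [11, 10]
BINARY_OP - → 11 - 10 = 1. Stack: [1]
LOAD_FAST a → push 21. Stack: [1, 21]
BINARY_OP % → 1 % 21 = 1. Stack: [1]
STORE_FAST r → r=1. Stack: []
LOAD_FAST_LOAD_FAST p,a → push 10,21. Stack: [10, 21]
BINARY_OP + → 10 + 21 = 31. Stack: [31]
LOAD_CONST → push 3. Stack: [31, 3]
BINARY_OP - → 31 - 3 = 28. Stack: [28]
STORE_FAST v → v=28. Stack: []
LOAD_FAST r → push 1. Stack: [1]
RETURN_VALUE → return 1.

1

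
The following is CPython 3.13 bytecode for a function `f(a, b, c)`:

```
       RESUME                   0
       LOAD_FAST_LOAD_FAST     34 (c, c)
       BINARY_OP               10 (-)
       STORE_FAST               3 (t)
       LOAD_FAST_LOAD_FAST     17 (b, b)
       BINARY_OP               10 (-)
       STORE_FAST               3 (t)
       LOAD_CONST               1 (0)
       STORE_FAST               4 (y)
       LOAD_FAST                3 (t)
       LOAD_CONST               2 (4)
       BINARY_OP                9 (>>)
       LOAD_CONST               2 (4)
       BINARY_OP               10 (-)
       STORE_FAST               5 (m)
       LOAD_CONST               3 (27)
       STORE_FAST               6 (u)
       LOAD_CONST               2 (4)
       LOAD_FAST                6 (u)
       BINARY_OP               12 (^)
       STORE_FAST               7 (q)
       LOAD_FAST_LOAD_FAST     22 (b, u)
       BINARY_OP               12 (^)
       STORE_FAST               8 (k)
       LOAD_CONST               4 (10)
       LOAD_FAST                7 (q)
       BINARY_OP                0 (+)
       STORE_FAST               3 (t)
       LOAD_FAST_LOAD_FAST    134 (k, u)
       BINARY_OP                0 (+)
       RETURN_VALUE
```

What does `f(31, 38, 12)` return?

88

LOAD_FAST_LOAD_FAST c,c → push 12,12. Stack: [12, 12]
BINARY_OP - → 12 - 12 = 0. Stack: [0]
STORE_FAST t → t=0. Stack: []
LOAD_FAST_LOAD_FAST b,b → push 38,38. Stack: [38, 38]
BINARY_OP - → 38 - 38 = 0. Stack: [0]
STORE_FAST t → t=0. Stack: []
LOAD_CONST → push 0. Stack: [0]
STORE_FAST y → y=0. Stack: []
LOAD_FAST t → push 0. Stack: [0]
LOAD_CONST → push 4. Stack: [0, 4]
BINARY_OP >> → 0 >> 4 = 0. Stack: [0]
LOAD_CONST → push 4. Stack: [0, 4]
BINARY_OP - → 0 - 4 = -4. Stack: [-4]
STORE_FAST m → m=-4. Stack: []
LOAD_CONST → push 27. Stack: [27]
STORE_FAST u → u=27. Stack: []
LOAD_CONST → push 4. Stack: [4]
LOAD_FAST u → push 27. Stack: [4, 27]
BINARY_OP ^ → 4 ^ 27 = 31. Stack: [31]
STORE_FAST q → q=31. Stack: []
LOAD_FAST_LOAD_FAST b,u → push 38,27. Stack: [38, 27]
BINARY_OP ^ → 38 ^ 27 = 61. Stack: [61]
STORE_FAST k → k=61. Stack: []
LOAD_CONST → push 10. Stack: [10]
LOAD_FAST q → push 31. Stack: [10, 31]
BINARY_OP + → 10 + 31 = 41. Stack: [41]
STORE_FAST t → t=41. Stack: []
LOAD_FAST_LOAD_FAST k,u → push 61,27. Stack: [61, 27]
BINARY_OP + → 61 + 27 = 88. Stack: [88]
RETURN_VALUE → return 88.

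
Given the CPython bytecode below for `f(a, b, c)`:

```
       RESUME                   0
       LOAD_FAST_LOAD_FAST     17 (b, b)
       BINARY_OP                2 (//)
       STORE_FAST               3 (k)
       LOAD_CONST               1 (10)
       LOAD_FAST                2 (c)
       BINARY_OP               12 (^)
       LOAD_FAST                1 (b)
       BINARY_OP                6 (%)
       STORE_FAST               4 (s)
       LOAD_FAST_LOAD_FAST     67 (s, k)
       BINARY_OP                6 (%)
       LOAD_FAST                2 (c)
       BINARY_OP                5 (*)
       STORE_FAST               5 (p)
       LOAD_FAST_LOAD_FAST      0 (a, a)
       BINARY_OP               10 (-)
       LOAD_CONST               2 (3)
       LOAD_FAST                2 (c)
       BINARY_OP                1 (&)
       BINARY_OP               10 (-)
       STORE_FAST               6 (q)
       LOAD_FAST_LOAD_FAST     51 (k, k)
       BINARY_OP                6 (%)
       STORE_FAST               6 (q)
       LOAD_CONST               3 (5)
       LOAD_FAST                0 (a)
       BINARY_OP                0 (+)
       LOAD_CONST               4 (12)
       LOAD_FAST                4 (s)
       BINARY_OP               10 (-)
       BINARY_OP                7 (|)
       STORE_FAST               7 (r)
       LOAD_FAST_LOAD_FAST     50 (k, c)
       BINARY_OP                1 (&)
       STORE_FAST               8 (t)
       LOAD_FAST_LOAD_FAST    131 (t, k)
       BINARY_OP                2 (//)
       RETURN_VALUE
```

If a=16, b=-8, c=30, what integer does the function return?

LOAD_FAST_LOAD_FAST b,b → push -8,-8. Stack: [-8, -8]
BINARY_OP // → -8 // -8 = 1. Stack: [1]
STORE_FAST k → k=1. Stack: []
LOAD_CONST → push 10. Stack: [10]
LOAD_FAST c → push 30. Stack: [10, 30]
BINARY_OP ^ → 10 ^ 30 = 20. Stack: [20]
LOAD_FAST b → push -8. Stack: [20, -8]
BINARY_OP % → 20 % -8 = -4. Stack: [-4]
STORE_FAST s → s=-4. Stack: []
LOAD_FAST_LOAD_FAST s,k → push -4,1. Stack: [-4, 1]
BINARY_OP % → -4 % 1 = 0. Stack: [0]
LOAD_FAST c → push 30. Stack: [0, 30]
BINARY_OP * → 0 * 30 = 0. Stack: [0]
STORE_FAST p → p=0. Stack: []
LOAD_FAST_LOAD_FAST a,a → push 16,16. Stack: [16, 16]
BINARY_OP - → 16 - 16 = 0. Stack: [0]
LOAD_CONST → push 3. Stack: [0, 3]
LOAD_FAST c → push 30. Stack: [0, 3, 30]
BINARY_OP & → 3 & 30 = 2. Stack: [0, 2]
BINARY_OP - → 0 - 2 = -2. Stack: [-2]
STORE_FAST q → q=-2. Stack: []
LOAD_FAST_LOAD_FAST k,k → push 1,1. Stack: [1, 1]
BINARY_OP % → 1 % 1 = 0. Stack: [0]
STORE_FAST q → q=0. Stack: []
LOAD_CONST → push 5. Stack: [5]
LOAD_FAST a → push 16. Stack: [5, 16]
BINARY_OP + → 5 + 16 = 21. Stack: [21]
LOAD_CONST → push 12. Stack: [21, 12]
LOAD_FAST s → push -4. Stack: [21, 12, -4]
BINARY_OP - → 12 - -4 = 16. Stack: [21, 16]
BINARY_OP | → 21 | 16 = 21. Stack: [21]
STORE_FAST r → r=21. Stack: []
LOAD_FAST_LOAD_FAST k,c → push 1,30. Stack: [1, 30]
BINARY_OP & → 1 & 30 = 0. Stack: [0]
STORE_FAST t → t=0. Stack: []
LOAD_FAST_LOAD_FAST t,k → push 0,1. Stack: [0, 1]
BINARY_OP // → 0 // 1 = 0. Stack: [0]
RETURN_VALUE → return 0.

0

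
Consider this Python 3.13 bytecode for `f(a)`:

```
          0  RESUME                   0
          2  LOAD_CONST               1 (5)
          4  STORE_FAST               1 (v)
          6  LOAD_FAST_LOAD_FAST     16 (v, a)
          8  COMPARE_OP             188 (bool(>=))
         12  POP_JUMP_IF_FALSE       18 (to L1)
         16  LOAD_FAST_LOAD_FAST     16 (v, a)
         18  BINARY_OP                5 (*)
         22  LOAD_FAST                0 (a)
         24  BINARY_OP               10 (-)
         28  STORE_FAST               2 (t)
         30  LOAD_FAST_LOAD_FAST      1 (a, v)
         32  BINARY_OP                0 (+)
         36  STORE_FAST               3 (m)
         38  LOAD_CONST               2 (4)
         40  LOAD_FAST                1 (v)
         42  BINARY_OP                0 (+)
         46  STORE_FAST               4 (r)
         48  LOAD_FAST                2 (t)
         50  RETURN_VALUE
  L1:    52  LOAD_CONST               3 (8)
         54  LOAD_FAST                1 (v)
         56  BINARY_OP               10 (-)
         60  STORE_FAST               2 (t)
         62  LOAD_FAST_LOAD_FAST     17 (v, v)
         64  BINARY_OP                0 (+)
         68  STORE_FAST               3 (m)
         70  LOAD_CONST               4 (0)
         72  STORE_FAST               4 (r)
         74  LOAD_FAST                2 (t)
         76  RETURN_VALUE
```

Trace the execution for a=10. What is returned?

3

LOAD_CONST → push 5. Stack: [5]
STORE_FAST v → v=5. Stack: []
LOAD_FAST_LOAD_FAST v,a → push 5,10. Stack: [5, 10]
COMPARE_OP bool(>=) → 5 vs 10 = False. Stack: [False]
POP_JUMP_IF_FALSE → pop False; jump. Stack: []
LOAD_CONST → push 8. Stack: [8]
LOAD_FAST v → push 5. Stack: [8, 5]
BINARY_OP - → 8 - 5 = 3. Stack: [3]
STORE_FAST t → t=3. Stack: []
LOAD_FAST_LOAD_FAST v,v → push 5,5. Stack: [5, 5]
BINARY_OP + → 5 + 5 = 10. Stack: [10]
STORE_FAST m → m=10. Stack: []
LOAD_CONST → push 0. Stack: [0]
STORE_FAST r → r=0. Stack: []
LOAD_FAST t → push 3. Stack: [3]
RETURN_VALUE → return 3.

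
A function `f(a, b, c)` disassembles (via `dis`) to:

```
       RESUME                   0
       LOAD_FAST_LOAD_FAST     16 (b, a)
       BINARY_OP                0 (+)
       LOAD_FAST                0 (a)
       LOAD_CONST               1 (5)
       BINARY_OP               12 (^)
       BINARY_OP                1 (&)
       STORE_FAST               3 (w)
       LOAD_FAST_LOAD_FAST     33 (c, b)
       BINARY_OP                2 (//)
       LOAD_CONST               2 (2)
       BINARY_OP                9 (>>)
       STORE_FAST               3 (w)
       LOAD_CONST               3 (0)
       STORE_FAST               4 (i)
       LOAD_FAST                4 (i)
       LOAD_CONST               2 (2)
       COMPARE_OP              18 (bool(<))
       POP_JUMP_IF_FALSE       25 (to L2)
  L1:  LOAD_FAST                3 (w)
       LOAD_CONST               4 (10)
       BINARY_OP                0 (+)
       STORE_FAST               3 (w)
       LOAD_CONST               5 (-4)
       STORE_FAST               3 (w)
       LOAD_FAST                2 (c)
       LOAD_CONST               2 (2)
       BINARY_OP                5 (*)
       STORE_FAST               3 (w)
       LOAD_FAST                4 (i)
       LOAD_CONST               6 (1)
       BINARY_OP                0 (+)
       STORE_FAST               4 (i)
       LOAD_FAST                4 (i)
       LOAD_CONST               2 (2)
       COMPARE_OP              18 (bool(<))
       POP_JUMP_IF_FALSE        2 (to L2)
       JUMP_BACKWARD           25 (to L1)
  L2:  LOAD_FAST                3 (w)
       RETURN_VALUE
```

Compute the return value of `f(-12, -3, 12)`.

LOAD_FAST_LOAD_FAST b,a → push -3,-12. Stack: [-3, -12]
BINARY_OP + → -3 + -12 = -15. Stack: [-15]
LOAD_FAST a → push -12. Stack: [-15, -12]
LOAD_CONST → push 5. Stack: [-15, -12, 5]
BINARY_OP ^ → -12 ^ 5 = -15. Stack: [-15, -15]
BINARY_OP & → -15 & -15 = -15. Stack: [-15]
STORE_FAST w → w=-15. Stack: []
LOAD_FAST_LOAD_FAST c,b → push 12,-3. Stack: [12, -3]
BINARY_OP // → 12 // -3 = -4. Stack: [-4]
LOAD_CONST → push 2. Stack: [-4, 2]
BINARY_OP >> → -4 >> 2 = -1. Stack: [-1]
STORE_FAST w → w=-1. Stack: []
LOAD_CONST → push 0. Stack: [0]
STORE_FAST i → i=0. Stack: []
LOAD_FAST i → push 0. Stack: [0]
LOAD_CONST → push 2. Stack: [0, 2]
COMPARE_OP bool(<) → 0 vs 2 = True. Stack: [True]
POP_JUMP_IF_FALSE → pop True; no jump. Stack: []
LOAD_FAST w → push -1. Stack: [-1]
LOAD_CONST → push 10. Stack: [-1, 10]
BINARY_OP + → -1 + 10 = 9. Stack: [9]
STORE_FAST w → w=9. Stack: []
LOAD_CONST → push -4. Stack: [-4]
STORE_FAST w → w=-4. Stack: []
LOAD_FAST c → push 12. Stack: [12]
LOAD_CONST → push 2. Stack: [12, 2]
BINARY_OP * → 12 * 2 = 24. Stack: [24]
STORE_FAST w → w=24. Stack: []
LOAD_FAST i → push 0. Stack: [0]
LOAD_CONST → push 1. Stack: [0, 1]
BINARY_OP + → 0 + 1 = 1. Stack: [1]
STORE_FAST i → i=1. Stack: []
LOAD_FAST i → push 1. Stack: [1]
LOAD_CONST → push 2. Stack: [1, 2]
COMPARE_OP bool(<) → 1 vs 2 = True. Stack: [True]
POP_JUMP_IF_FALSE → pop True; no jump. Stack: []
LOAD_FAST w → push 24. Stack: [24]
LOAD_CONST → push 10. Stack: [24, 10]
BINARY_OP + → 24 + 10 = 34. Stack: [34]
STORE_FAST w → w=34. Stack: []
LOAD_CONST → push -4. Stack: [-4]
STORE_FAST w → w=-4. Stack: []
LOAD_FAST c → push 12. Stack: [12]
LOAD_CONST → push 2. Stack: [12, 2]
BINARY_OP * → 12 * 2 = 24. Stack: [24]
STORE_FAST w → w=24. Stack: []
LOAD_FAST i → push 1. Stack: [1]
LOAD_CONST → push 1. Stack: [1, 1]
BINARY_OP + → 1 + 1 = 2. Stack: [2]
STORE_FAST i → i=2. Stack: []
LOAD_FAST i → push 2. Stack: [2]
LOAD_CONST → push 2. Stack: [2, 2]
COMPARE_OP bool(<) → 2 vs 2 = False. Stack: [False]
POP_JUMP_IF_FALSE → pop False; jump. Stack: []
LOAD_FAST w → push 24. Stack: [24]
RETURN_VALUE → return 24.

24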